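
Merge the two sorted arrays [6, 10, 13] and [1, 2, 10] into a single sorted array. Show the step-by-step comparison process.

Merging process:

Compare 6 vs 1: take 1 from right. Merged: [1]
Compare 6 vs 2: take 2 from right. Merged: [1, 2]
Compare 6 vs 10: take 6 from left. Merged: [1, 2, 6]
Compare 10 vs 10: take 10 from left. Merged: [1, 2, 6, 10]
Compare 13 vs 10: take 10 from right. Merged: [1, 2, 6, 10, 10]
Append remaining from left: [13]. Merged: [1, 2, 6, 10, 10, 13]

Final merged array: [1, 2, 6, 10, 10, 13]
Total comparisons: 5

The merged array is [1, 2, 6, 10, 10, 13], requiring 5 comparisons. The merge step runs in O(n) time where n is the total number of elements.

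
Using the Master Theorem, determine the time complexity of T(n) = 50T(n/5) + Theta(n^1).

Master Theorem for T(n) = 50T(n/5) + O(n^1):

a = 50, b = 5, c = 1
log_b(a) = log_5(50) = 2.4307

Case 1: c = 1 < log_5(50) = 2.4307
T(n) = O(n^(log_5 50))

For T(n) = 50T(n/5) + O(n^1): log_5(50) = 2.4307. This is Case 1 of the Master Theorem (c < log_b(a), work dominated by leaves), giving O(n^(log_5 50)).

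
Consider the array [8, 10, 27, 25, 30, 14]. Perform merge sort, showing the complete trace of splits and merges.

Merge sort trace:

Split: [8, 10, 27, 25, 30, 14] -> [8, 10, 27] and [25, 30, 14]
  Split: [8, 10, 27] -> [8] and [10, 27]
    Split: [10, 27] -> [10] and [27]
    Merge: [10] + [27] -> [10, 27]
  Merge: [8] + [10, 27] -> [8, 10, 27]
  Split: [25, 30, 14] -> [25] and [30, 14]
    Split: [30, 14] -> [30] and [14]
    Merge: [30] + [14] -> [14, 30]
  Merge: [25] + [14, 30] -> [14, 25, 30]
Merge: [8, 10, 27] + [14, 25, 30] -> [8, 10, 14, 25, 27, 30]

Final sorted array: [8, 10, 14, 25, 27, 30]

The merge sort proceeds by recursively splitting the array and merging sorted halves.
After all merges, the sorted array is [8, 10, 14, 25, 27, 30].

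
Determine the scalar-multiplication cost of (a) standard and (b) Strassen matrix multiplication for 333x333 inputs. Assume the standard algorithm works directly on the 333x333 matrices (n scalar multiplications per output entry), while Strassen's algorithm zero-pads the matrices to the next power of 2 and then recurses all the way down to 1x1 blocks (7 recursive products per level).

Matrix multiplication for 333x333 matrices:

Strassen's algorithm requires power-of-2 dimensions. Pad 333x333 to 512x512 (next power of 2).

Standard algorithm: 333^3 = 36926037 multiplications
Strassen's algorithm: 7^(log2(512)) = 7^9 = 40353607 multiplications
Difference: 36926037 - 40353607 = -3427570 (Strassen uses MORE here due to padding overhead — for small or just-over-power-of-2 n, padding can outweigh the per-level savings)

Standard: 36926037 multiplications (333^3). Strassen: 40353607 multiplications (7^9, after padding to 512x512). Strassen reduces 8 recursive multiplications to 7 at each level.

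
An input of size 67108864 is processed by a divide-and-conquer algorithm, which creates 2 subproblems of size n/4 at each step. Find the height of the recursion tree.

For divide and conquer with division factor 4:

Problem sizes at each level:
Level 0: 67108864
Level 1: 16777216
Level 2: 4194304
Level 3: 1048576
Level 4: 262144
Level 5: 65536
Level 6: 16384
Level 7: 4096
Level 8: 1024
Level 9: 256
Level 10: 64
Level 11: 16
Level 12: 4
Level 13: 1

The root is level 0 and the size-1 base case is level 13 (the tree spans levels 0 through 13, i.e. 14 levels counting the root), so the depth is the number of divisions: log_4(67108864) = 13

The recursion tree depth is log_4(67108864) = 13. At each level, the problem size is divided by 4, so it takes 13 divisions to reduce to a base case of size 1. The algorithm makes 2 recursive calls at each level.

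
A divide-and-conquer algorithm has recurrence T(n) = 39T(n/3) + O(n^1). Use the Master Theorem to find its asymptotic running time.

Master Theorem for T(n) = 39T(n/3) + O(n^1):

a = 39, b = 3, c = 1
log_b(a) = log_3(39) = 3.3347

Case 1: c = 1 < log_3(39) = 3.3347
T(n) = O(n^(log_3 39))

For T(n) = 39T(n/3) + O(n^1): log_3(39) = 3.3347. This is Case 1 of the Master Theorem (c < log_b(a), work dominated by leaves), giving O(n^(log_3 39)).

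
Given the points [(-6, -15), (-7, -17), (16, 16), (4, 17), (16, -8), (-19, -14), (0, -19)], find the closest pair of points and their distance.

Computing all pairwise distances among 7 points:

d((-6, -15), (-7, -17)) = 2.2361 <-- minimum
d((-6, -15), (16, 16)) = 38.0132
d((-6, -15), (4, 17)) = 33.5261
d((-6, -15), (16, -8)) = 23.0868
d((-6, -15), (-19, -14)) = 13.0384
d((-6, -15), (0, -19)) = 7.2111
d((-7, -17), (16, 16)) = 40.2244
d((-7, -17), (4, 17)) = 35.7351
d((-7, -17), (16, -8)) = 24.6982
d((-7, -17), (-19, -14)) = 12.3693
d((-7, -17), (0, -19)) = 7.2801
d((16, 16), (4, 17)) = 12.0416
d((16, 16), (16, -8)) = 24.0
d((16, 16), (-19, -14)) = 46.0977
d((16, 16), (0, -19)) = 38.4838
d((4, 17), (16, -8)) = 27.7308
d((4, 17), (-19, -14)) = 38.6005
d((4, 17), (0, -19)) = 36.2215
d((16, -8), (-19, -14)) = 35.5106
d((16, -8), (0, -19)) = 19.4165
d((-19, -14), (0, -19)) = 19.6469

Closest pair: (-6, -15) and (-7, -17) with distance 2.2361

The closest pair is (-6, -15) and (-7, -17) with Euclidean distance 2.2361. For 7 points, brute-force pairwise comparison is shown above. For large n, the divide-and-conquer algorithm (sort by x, recurse on halves, check the dividing strip) achieves O(n log n).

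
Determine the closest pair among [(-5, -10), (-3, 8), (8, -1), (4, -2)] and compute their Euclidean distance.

Computing all pairwise distances among 4 points:

d((-5, -10), (-3, 8)) = 18.1108
d((-5, -10), (8, -1)) = 15.8114
d((-5, -10), (4, -2)) = 12.0416
d((-3, 8), (8, -1)) = 14.2127
d((-3, 8), (4, -2)) = 12.2066
d((8, -1), (4, -2)) = 4.1231 <-- minimum

Closest pair: (8, -1) and (4, -2) with distance 4.1231

The closest pair is (8, -1) and (4, -2) with Euclidean distance 4.1231. For 4 points, brute-force pairwise comparison is shown above. For large n, the divide-and-conquer algorithm (sort by x, recurse on halves, check the dividing strip) achieves O(n log n).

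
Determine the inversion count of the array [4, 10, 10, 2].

Finding inversions in [4, 10, 10, 2]:

(0, 3): arr[0]=4 > arr[3]=2
(1, 3): arr[1]=10 > arr[3]=2
(2, 3): arr[2]=10 > arr[3]=2

Total inversions: 3

The array has 3 inversion(s): (0,3), (1,3), (2,3). Each pair (i,j) satisfies i < j and arr[i] > arr[j].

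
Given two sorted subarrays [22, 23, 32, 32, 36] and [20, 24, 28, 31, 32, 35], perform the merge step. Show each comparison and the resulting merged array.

Merging process:

Compare 22 vs 20: take 20 from right. Merged: [20]
Compare 22 vs 24: take 22 from left. Merged: [20, 22]
Compare 23 vs 24: take 23 from left. Merged: [20, 22, 23]
Compare 32 vs 24: take 24 from right. Merged: [20, 22, 23, 24]
Compare 32 vs 28: take 28 from right. Merged: [20, 22, 23, 24, 28]
Compare 32 vs 31: take 31 from right. Merged: [20, 22, 23, 24, 28, 31]
Compare 32 vs 32: take 32 from left. Merged: [20, 22, 23, 24, 28, 31, 32]
Compare 32 vs 32: take 32 from left. Merged: [20, 22, 23, 24, 28, 31, 32, 32]
Compare 36 vs 32: take 32 from right. Merged: [20, 22, 23, 24, 28, 31, 32, 32, 32]
Compare 36 vs 35: take 35 from right. Merged: [20, 22, 23, 24, 28, 31, 32, 32, 32, 35]
Append remaining from left: [36]. Merged: [20, 22, 23, 24, 28, 31, 32, 32, 32, 35, 36]

Final merged array: [20, 22, 23, 24, 28, 31, 32, 32, 32, 35, 36]
Total comparisons: 10

The merged array is [20, 22, 23, 24, 28, 31, 32, 32, 32, 35, 36], requiring 10 comparisons. The merge step runs in O(n) time where n is the total number of elements.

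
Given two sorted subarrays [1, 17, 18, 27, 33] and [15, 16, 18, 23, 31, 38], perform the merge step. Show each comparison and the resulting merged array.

Merging process:

Compare 1 vs 15: take 1 from left. Merged: [1]
Compare 17 vs 15: take 15 from right. Merged: [1, 15]
Compare 17 vs 16: take 16 from right. Merged: [1, 15, 16]
Compare 17 vs 18: take 17 from left. Merged: [1, 15, 16, 17]
Compare 18 vs 18: take 18 from left. Merged: [1, 15, 16, 17, 18]
Compare 27 vs 18: take 18 from right. Merged: [1, 15, 16, 17, 18, 18]
Compare 27 vs 23: take 23 from right. Merged: [1, 15, 16, 17, 18, 18, 23]
Compare 27 vs 31: take 27 from left. Merged: [1, 15, 16, 17, 18, 18, 23, 27]
Compare 33 vs 31: take 31 from right. Merged: [1, 15, 16, 17, 18, 18, 23, 27, 31]
Compare 33 vs 38: take 33 from left. Merged: [1, 15, 16, 17, 18, 18, 23, 27, 31, 33]
Append remaining from right: [38]. Merged: [1, 15, 16, 17, 18, 18, 23, 27, 31, 33, 38]

Final merged array: [1, 15, 16, 17, 18, 18, 23, 27, 31, 33, 38]
Total comparisons: 10

The merged array is [1, 15, 16, 17, 18, 18, 23, 27, 31, 33, 38], requiring 10 comparisons. The merge step runs in O(n) time where n is the total number of elements.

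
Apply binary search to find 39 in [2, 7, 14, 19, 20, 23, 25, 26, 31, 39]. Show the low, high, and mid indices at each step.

Binary search for 39 in [2, 7, 14, 19, 20, 23, 25, 26, 31, 39]:

lo=0, hi=9, mid=4, arr[mid]=20 -> 20 < 39, search right half
lo=5, hi=9, mid=7, arr[mid]=26 -> 26 < 39, search right half
lo=8, hi=9, mid=8, arr[mid]=31 -> 31 < 39, search right half
lo=9, hi=9, mid=9, arr[mid]=39 -> Found target at index 9!

Binary search finds 39 at index 9 after 4 comparisons. The search repeatedly halves the search space by comparing with the middle element.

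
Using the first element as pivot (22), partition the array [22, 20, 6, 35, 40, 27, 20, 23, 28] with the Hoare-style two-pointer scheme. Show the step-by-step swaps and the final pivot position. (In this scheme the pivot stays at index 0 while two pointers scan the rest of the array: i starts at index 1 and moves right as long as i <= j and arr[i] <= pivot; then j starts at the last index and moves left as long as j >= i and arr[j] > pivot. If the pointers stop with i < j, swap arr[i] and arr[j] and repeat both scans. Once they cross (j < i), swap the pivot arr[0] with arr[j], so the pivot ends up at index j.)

Hoare-style two-pointer partition with pivot = 22:

Initial array: [22, 20, 6, 35, 40, 27, 20, 23, 28]

Pointers start at i = 1, j = 8.
i stops at index 3 (arr[3]=35 > 22), j stops at index 6 (arr[6]=20 <= 22): swap arr[3] and arr[6], array becomes [22, 20, 6, 20, 40, 27, 35, 23, 28]
i ends at 4, j ends at 3: the pointers have crossed (j < i), so scanning stops.

Swap pivot arr[0] with arr[3] to place pivot at position 3: [20, 20, 6, 22, 40, 27, 35, 23, 28]
Pivot position: 3

After partitioning with pivot 22, the array becomes [20, 20, 6, 22, 40, 27, 35, 23, 28]. The pivot is placed at index 3. All elements to the left of the pivot are <= 22, and all elements to the right are > 22.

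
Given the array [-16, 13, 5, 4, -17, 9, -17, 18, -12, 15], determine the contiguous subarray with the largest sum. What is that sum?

Using Kadane's algorithm on [-16, 13, 5, 4, -17, 9, -17, 18, -12, 15]:

Scanning through the array:
Position 1 (value 13): max_ending_here = 13, max_so_far = 13
Position 2 (value 5): max_ending_here = 18, max_so_far = 18
Position 3 (value 4): max_ending_here = 22, max_so_far = 22
Position 4 (value -17): max_ending_here = 5, max_so_far = 22
Position 5 (value 9): max_ending_here = 14, max_so_far = 22
Position 6 (value -17): max_ending_here = -3, max_so_far = 22
Position 7 (value 18): max_ending_here = 18, max_so_far = 22
Position 8 (value -12): max_ending_here = 6, max_so_far = 22
Position 9 (value 15): max_ending_here = 21, max_so_far = 22

Maximum subarray: [13, 5, 4]
Maximum sum: 22

The maximum subarray is [13, 5, 4] with sum 22. This subarray runs from index 1 to index 3.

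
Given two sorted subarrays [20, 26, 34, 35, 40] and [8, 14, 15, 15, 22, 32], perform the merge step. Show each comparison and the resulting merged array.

Merging process:

Compare 20 vs 8: take 8 from right. Merged: [8]
Compare 20 vs 14: take 14 from right. Merged: [8, 14]
Compare 20 vs 15: take 15 from right. Merged: [8, 14, 15]
Compare 20 vs 15: take 15 from right. Merged: [8, 14, 15, 15]
Compare 20 vs 22: take 20 from left. Merged: [8, 14, 15, 15, 20]
Compare 26 vs 22: take 22 from right. Merged: [8, 14, 15, 15, 20, 22]
Compare 26 vs 32: take 26 from left. Merged: [8, 14, 15, 15, 20, 22, 26]
Compare 34 vs 32: take 32 from right. Merged: [8, 14, 15, 15, 20, 22, 26, 32]
Append remaining from left: [34, 35, 40]. Merged: [8, 14, 15, 15, 20, 22, 26, 32, 34, 35, 40]

Final merged array: [8, 14, 15, 15, 20, 22, 26, 32, 34, 35, 40]
Total comparisons: 8

The merged array is [8, 14, 15, 15, 20, 22, 26, 32, 34, 35, 40], requiring 8 comparisons. The merge step runs in O(n) time where n is the total number of elements.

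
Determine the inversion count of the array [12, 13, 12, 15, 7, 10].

Finding inversions in [12, 13, 12, 15, 7, 10]:

(0, 4): arr[0]=12 > arr[4]=7
(0, 5): arr[0]=12 > arr[5]=10
(1, 2): arr[1]=13 > arr[2]=12
(1, 4): arr[1]=13 > arr[4]=7
(1, 5): arr[1]=13 > arr[5]=10
(2, 4): arr[2]=12 > arr[4]=7
(2, 5): arr[2]=12 > arr[5]=10
(3, 4): arr[3]=15 > arr[4]=7
(3, 5): arr[3]=15 > arr[5]=10

Total inversions: 9

The array has 9 inversion(s): (0,4), (0,5), (1,2), (1,4), (1,5), (2,4), (2,5), (3,4), (3,5). Each pair (i,j) satisfies i < j and arr[i] > arr[j].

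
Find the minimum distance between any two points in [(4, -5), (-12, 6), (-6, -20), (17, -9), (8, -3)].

Computing all pairwise distances among 5 points:

d((4, -5), (-12, 6)) = 19.4165
d((4, -5), (-6, -20)) = 18.0278
d((4, -5), (17, -9)) = 13.6015
d((4, -5), (8, -3)) = 4.4721 <-- minimum
d((-12, 6), (-6, -20)) = 26.6833
d((-12, 6), (17, -9)) = 32.6497
d((-12, 6), (8, -3)) = 21.9317
d((-6, -20), (17, -9)) = 25.4951
d((-6, -20), (8, -3)) = 22.0227
d((17, -9), (8, -3)) = 10.8167

Closest pair: (4, -5) and (8, -3) with distance 4.4721

The closest pair is (4, -5) and (8, -3) with Euclidean distance 4.4721. For 5 points, brute-force pairwise comparison is shown above. For large n, the divide-and-conquer algorithm (sort by x, recurse on halves, check the dividing strip) achieves O(n log n).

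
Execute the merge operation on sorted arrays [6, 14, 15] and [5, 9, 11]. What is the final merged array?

Merging process:

Compare 6 vs 5: take 5 from right. Merged: [5]
Compare 6 vs 9: take 6 from left. Merged: [5, 6]
Compare 14 vs 9: take 9 from right. Merged: [5, 6, 9]
Compare 14 vs 11: take 11 from right. Merged: [5, 6, 9, 11]
Append remaining from left: [14, 15]. Merged: [5, 6, 9, 11, 14, 15]

Final merged array: [5, 6, 9, 11, 14, 15]
Total comparisons: 4

The merged array is [5, 6, 9, 11, 14, 15], requiring 4 comparisons. The merge step runs in O(n) time where n is the total number of elements.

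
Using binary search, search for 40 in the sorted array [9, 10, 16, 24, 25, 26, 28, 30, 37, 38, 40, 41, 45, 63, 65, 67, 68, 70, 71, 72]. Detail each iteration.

Binary search for 40 in [9, 10, 16, 24, 25, 26, 28, 30, 37, 38, 40, 41, 45, 63, 65, 67, 68, 70, 71, 72]:

lo=0, hi=19, mid=9, arr[mid]=38 -> 38 < 40, search right half
lo=10, hi=19, mid=14, arr[mid]=65 -> 65 > 40, search left half
lo=10, hi=13, mid=11, arr[mid]=41 -> 41 > 40, search left half
lo=10, hi=10, mid=10, arr[mid]=40 -> Found target at index 10!

Binary search finds 40 at index 10 after 4 comparisons. The search repeatedly halves the search space by comparing with the middle element.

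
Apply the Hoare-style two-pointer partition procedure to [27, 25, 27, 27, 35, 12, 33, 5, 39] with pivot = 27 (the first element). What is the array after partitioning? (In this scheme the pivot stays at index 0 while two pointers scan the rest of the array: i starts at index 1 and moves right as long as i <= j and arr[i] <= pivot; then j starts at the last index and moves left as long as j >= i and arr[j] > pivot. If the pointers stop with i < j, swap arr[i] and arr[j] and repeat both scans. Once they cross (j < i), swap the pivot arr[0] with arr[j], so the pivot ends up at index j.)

Hoare-style two-pointer partition with pivot = 27:

Initial array: [27, 25, 27, 27, 35, 12, 33, 5, 39]

Pointers start at i = 1, j = 8.
i stops at index 4 (arr[4]=35 > 27), j stops at index 7 (arr[7]=5 <= 27): swap arr[4] and arr[7], array becomes [27, 25, 27, 27, 5, 12, 33, 35, 39]
i ends at 6, j ends at 5: the pointers have crossed (j < i), so scanning stops.

Swap pivot arr[0] with arr[5] to place pivot at position 5: [12, 25, 27, 27, 5, 27, 33, 35, 39]
Pivot position: 5

After partitioning with pivot 27, the array becomes [12, 25, 27, 27, 5, 27, 33, 35, 39]. The pivot is placed at index 5. All elements to the left of the pivot are <= 27, and all elements to the right are > 27.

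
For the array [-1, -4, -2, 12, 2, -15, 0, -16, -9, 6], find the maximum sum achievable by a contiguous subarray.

Using Kadane's algorithm on [-1, -4, -2, 12, 2, -15, 0, -16, -9, 6]:

Scanning through the array:
Position 1 (value -4): max_ending_here = -4, max_so_far = -1
Position 2 (value -2): max_ending_here = -2, max_so_far = -1
Position 3 (value 12): max_ending_here = 12, max_so_far = 12
Position 4 (value 2): max_ending_here = 14, max_so_far = 14
Position 5 (value -15): max_ending_here = -1, max_so_far = 14
Position 6 (value 0): max_ending_here = 0, max_so_far = 14
Position 7 (value -16): max_ending_here = -16, max_so_far = 14
Position 8 (value -9): max_ending_here = -9, max_so_far = 14
Position 9 (value 6): max_ending_here = 6, max_so_far = 14

Maximum subarray: [12, 2]
Maximum sum: 14

The maximum subarray is [12, 2] with sum 14. This subarray runs from index 3 to index 4.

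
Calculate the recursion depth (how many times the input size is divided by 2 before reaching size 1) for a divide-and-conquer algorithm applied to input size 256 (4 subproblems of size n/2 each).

For divide and conquer with division factor 2:

Problem sizes at each level:
Level 0: 256
Level 1: 128
Level 2: 64
Level 3: 32
Level 4: 16
Level 5: 8
Level 6: 4
Level 7: 2
Level 8: 1

The root is level 0 and the size-1 base case is level 8 (the tree spans levels 0 through 8, i.e. 9 levels counting the root), so the depth is the number of divisions: log_2(256) = 8

The recursion tree depth is log_2(256) = 8. At each level, the problem size is divided by 2, so it takes 8 divisions to reduce to a base case of size 1. The algorithm makes 4 recursive calls at each level.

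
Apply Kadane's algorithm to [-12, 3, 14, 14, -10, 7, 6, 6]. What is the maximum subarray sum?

Using Kadane's algorithm on [-12, 3, 14, 14, -10, 7, 6, 6]:

Scanning through the array:
Position 1 (value 3): max_ending_here = 3, max_so_far = 3
Position 2 (value 14): max_ending_here = 17, max_so_far = 17
Position 3 (value 14): max_ending_here = 31, max_so_far = 31
Position 4 (value -10): max_ending_here = 21, max_so_far = 31
Position 5 (value 7): max_ending_here = 28, max_so_far = 31
Position 6 (value 6): max_ending_here = 34, max_so_far = 34
Position 7 (value 6): max_ending_here = 40, max_so_far = 40

Maximum subarray: [3, 14, 14, -10, 7, 6, 6]
Maximum sum: 40

The maximum subarray is [3, 14, 14, -10, 7, 6, 6] with sum 40. This subarray runs from index 1 to index 7.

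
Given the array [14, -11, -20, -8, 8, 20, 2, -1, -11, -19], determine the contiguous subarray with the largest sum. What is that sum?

Using Kadane's algorithm on [14, -11, -20, -8, 8, 20, 2, -1, -11, -19]:

Scanning through the array:
Position 1 (value -11): max_ending_here = 3, max_so_far = 14
Position 2 (value -20): max_ending_here = -17, max_so_far = 14
Position 3 (value -8): max_ending_here = -8, max_so_far = 14
Position 4 (value 8): max_ending_here = 8, max_so_far = 14
Position 5 (value 20): max_ending_here = 28, max_so_far = 28
Position 6 (value 2): max_ending_here = 30, max_so_far = 30
Position 7 (value -1): max_ending_here = 29, max_so_far = 30
Position 8 (value -11): max_ending_here = 18, max_so_far = 30
Position 9 (value -19): max_ending_here = -1, max_so_far = 30

Maximum subarray: [8, 20, 2]
Maximum sum: 30

The maximum subarray is [8, 20, 2] with sum 30. This subarray runs from index 4 to index 6.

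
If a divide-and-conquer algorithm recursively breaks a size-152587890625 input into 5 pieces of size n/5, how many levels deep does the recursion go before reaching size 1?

For divide and conquer with division factor 5:

Problem sizes at each level:
Level 0: 152587890625
Level 1: 30517578125
Level 2: 6103515625
Level 3: 1220703125
Level 4: 244140625
Level 5: 48828125
Level 6: 9765625
Level 7: 1953125
Level 8: 390625
Level 9: 78125
Level 10: 15625
Level 11: 3125
Level 12: 625
Level 13: 125
Level 14: 25
Level 15: 5
Level 16: 1

The root is level 0 and the size-1 base case is level 16 (the tree spans levels 0 through 16, i.e. 17 levels counting the root), so the depth is the number of divisions: log_5(152587890625) = 16

The recursion tree depth is log_5(152587890625) = 16. At each level, the problem size is divided by 5, so it takes 16 divisions to reduce to a base case of size 1. The algorithm makes 5 recursive calls at each level.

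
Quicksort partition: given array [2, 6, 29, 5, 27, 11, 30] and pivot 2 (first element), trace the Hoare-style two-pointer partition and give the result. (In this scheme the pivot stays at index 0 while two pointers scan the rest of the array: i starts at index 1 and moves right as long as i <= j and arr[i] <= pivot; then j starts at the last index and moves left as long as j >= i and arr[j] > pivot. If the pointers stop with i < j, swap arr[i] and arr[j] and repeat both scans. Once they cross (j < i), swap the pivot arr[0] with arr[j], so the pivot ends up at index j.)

Hoare-style two-pointer partition with pivot = 2:

Initial array: [2, 6, 29, 5, 27, 11, 30]

Pointers start at i = 1, j = 6.
i ends at 1, j ends at 0: the pointers have crossed (j < i), so scanning stops.

j = 0, so swapping arr[0] with arr[j] leaves the pivot at position 0: [2, 6, 29, 5, 27, 11, 30]
Pivot position: 0

After partitioning with pivot 2, the array becomes [2, 6, 29, 5, 27, 11, 30]. The pivot is placed at index 0. All elements to the left of the pivot are <= 2, and all elements to the right are > 2.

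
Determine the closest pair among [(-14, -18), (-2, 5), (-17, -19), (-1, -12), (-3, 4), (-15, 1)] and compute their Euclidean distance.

Computing all pairwise distances among 6 points:

d((-14, -18), (-2, 5)) = 25.9422
d((-14, -18), (-17, -19)) = 3.1623
d((-14, -18), (-1, -12)) = 14.3178
d((-14, -18), (-3, 4)) = 24.5967
d((-14, -18), (-15, 1)) = 19.0263
d((-2, 5), (-17, -19)) = 28.3019
d((-2, 5), (-1, -12)) = 17.0294
d((-2, 5), (-3, 4)) = 1.4142 <-- minimum
d((-2, 5), (-15, 1)) = 13.6015
d((-17, -19), (-1, -12)) = 17.4642
d((-17, -19), (-3, 4)) = 26.9258
d((-17, -19), (-15, 1)) = 20.0998
d((-1, -12), (-3, 4)) = 16.1245
d((-1, -12), (-15, 1)) = 19.105
d((-3, 4), (-15, 1)) = 12.3693

Closest pair: (-2, 5) and (-3, 4) with distance 1.4142

The closest pair is (-2, 5) and (-3, 4) with Euclidean distance 1.4142. For 6 points, brute-force pairwise comparison is shown above. For large n, the divide-and-conquer algorithm (sort by x, recurse on halves, check the dividing strip) achieves O(n log n).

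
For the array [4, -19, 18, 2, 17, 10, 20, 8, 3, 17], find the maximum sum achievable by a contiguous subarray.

Using Kadane's algorithm on [4, -19, 18, 2, 17, 10, 20, 8, 3, 17]:

Scanning through the array:
Position 1 (value -19): max_ending_here = -15, max_so_far = 4
Position 2 (value 18): max_ending_here = 18, max_so_far = 18
Position 3 (value 2): max_ending_here = 20, max_so_far = 20
Position 4 (value 17): max_ending_here = 37, max_so_far = 37
Position 5 (value 10): max_ending_here = 47, max_so_far = 47
Position 6 (value 20): max_ending_here = 67, max_so_far = 67
Position 7 (value 8): max_ending_here = 75, max_so_far = 75
Position 8 (value 3): max_ending_here = 78, max_so_far = 78
Position 9 (value 17): max_ending_here = 95, max_so_far = 95

Maximum subarray: [18, 2, 17, 10, 20, 8, 3, 17]
Maximum sum: 95

The maximum subarray is [18, 2, 17, 10, 20, 8, 3, 17] with sum 95. This subarray runs from index 2 to index 9.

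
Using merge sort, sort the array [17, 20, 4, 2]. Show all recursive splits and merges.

Merge sort trace:

Split: [17, 20, 4, 2] -> [17, 20] and [4, 2]
  Split: [17, 20] -> [17] and [20]
  Merge: [17] + [20] -> [17, 20]
  Split: [4, 2] -> [4] and [2]
  Merge: [4] + [2] -> [2, 4]
Merge: [17, 20] + [2, 4] -> [2, 4, 17, 20]

Final sorted array: [2, 4, 17, 20]

The merge sort proceeds by recursively splitting the array and merging sorted halves.
After all merges, the sorted array is [2, 4, 17, 20].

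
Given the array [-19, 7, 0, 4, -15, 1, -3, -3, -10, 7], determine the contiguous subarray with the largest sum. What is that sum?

Using Kadane's algorithm on [-19, 7, 0, 4, -15, 1, -3, -3, -10, 7]:

Scanning through the array:
Position 1 (value 7): max_ending_here = 7, max_so_far = 7
Position 2 (value 0): max_ending_here = 7, max_so_far = 7
Position 3 (value 4): max_ending_here = 11, max_so_far = 11
Position 4 (value -15): max_ending_here = -4, max_so_far = 11
Position 5 (value 1): max_ending_here = 1, max_so_far = 11
Position 6 (value -3): max_ending_here = -2, max_so_far = 11
Position 7 (value -3): max_ending_here = -3, max_so_far = 11
Position 8 (value -10): max_ending_here = -10, max_so_far = 11
Position 9 (value 7): max_ending_here = 7, max_so_far = 11

Maximum subarray: [7, 0, 4]
Maximum sum: 11

The maximum subarray is [7, 0, 4] with sum 11. This subarray runs from index 1 to index 3.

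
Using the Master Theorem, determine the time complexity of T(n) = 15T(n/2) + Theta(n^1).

Master Theorem for T(n) = 15T(n/2) + O(n^1):

a = 15, b = 2, c = 1
log_b(a) = log_2(15) = 3.9069

Case 1: c = 1 < log_2(15) = 3.9069
T(n) = O(n^(log_2 15))

For T(n) = 15T(n/2) + O(n^1): log_2(15) = 3.9069. This is Case 1 of the Master Theorem (c < log_b(a), work dominated by leaves), giving O(n^(log_2 15)).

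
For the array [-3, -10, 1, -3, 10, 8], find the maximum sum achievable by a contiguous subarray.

Using Kadane's algorithm on [-3, -10, 1, -3, 10, 8]:

Scanning through the array:
Position 1 (value -10): max_ending_here = -10, max_so_far = -3
Position 2 (value 1): max_ending_here = 1, max_so_far = 1
Position 3 (value -3): max_ending_here = -2, max_so_far = 1
Position 4 (value 10): max_ending_here = 10, max_so_far = 10
Position 5 (value 8): max_ending_here = 18, max_so_far = 18

Maximum subarray: [10, 8]
Maximum sum: 18

The maximum subarray is [10, 8] with sum 18. This subarray runs from index 4 to index 5.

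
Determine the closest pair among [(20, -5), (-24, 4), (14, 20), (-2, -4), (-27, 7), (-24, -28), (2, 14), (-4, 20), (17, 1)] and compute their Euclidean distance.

Computing all pairwise distances among 9 points:

d((20, -5), (-24, 4)) = 44.911
d((20, -5), (14, 20)) = 25.7099
d((20, -5), (-2, -4)) = 22.0227
d((20, -5), (-27, 7)) = 48.5077
d((20, -5), (-24, -28)) = 49.6488
d((20, -5), (2, 14)) = 26.1725
d((20, -5), (-4, 20)) = 34.6554
d((20, -5), (17, 1)) = 6.7082
d((-24, 4), (14, 20)) = 41.2311
d((-24, 4), (-2, -4)) = 23.4094
d((-24, 4), (-27, 7)) = 4.2426 <-- minimum
d((-24, 4), (-24, -28)) = 32.0
d((-24, 4), (2, 14)) = 27.8568
d((-24, 4), (-4, 20)) = 25.6125
d((-24, 4), (17, 1)) = 41.1096
d((14, 20), (-2, -4)) = 28.8444
d((14, 20), (-27, 7)) = 43.0116
d((14, 20), (-24, -28)) = 61.2209
d((14, 20), (2, 14)) = 13.4164
d((14, 20), (-4, 20)) = 18.0
d((14, 20), (17, 1)) = 19.2354
d((-2, -4), (-27, 7)) = 27.313
d((-2, -4), (-24, -28)) = 32.5576
d((-2, -4), (2, 14)) = 18.4391
d((-2, -4), (-4, 20)) = 24.0832
d((-2, -4), (17, 1)) = 19.6469
d((-27, 7), (-24, -28)) = 35.1283
d((-27, 7), (2, 14)) = 29.8329
d((-27, 7), (-4, 20)) = 26.4197
d((-27, 7), (17, 1)) = 44.4072
d((-24, -28), (2, 14)) = 49.3964
d((-24, -28), (-4, 20)) = 52.0
d((-24, -28), (17, 1)) = 50.2195
d((2, 14), (-4, 20)) = 8.4853
d((2, 14), (17, 1)) = 19.8494
d((-4, 20), (17, 1)) = 28.3196

Closest pair: (-24, 4) and (-27, 7) with distance 4.2426

The closest pair is (-24, 4) and (-27, 7) with Euclidean distance 4.2426. For 9 points, brute-force pairwise comparison is shown above. For large n, the divide-and-conquer algorithm (sort by x, recurse on halves, check the dividing strip) achieves O(n log n).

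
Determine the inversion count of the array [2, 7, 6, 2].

Finding inversions in [2, 7, 6, 2]:

(1, 2): arr[1]=7 > arr[2]=6
(1, 3): arr[1]=7 > arr[3]=2
(2, 3): arr[2]=6 > arr[3]=2

Total inversions: 3

The array has 3 inversion(s): (1,2), (1,3), (2,3). Each pair (i,j) satisfies i < j and arr[i] > arr[j].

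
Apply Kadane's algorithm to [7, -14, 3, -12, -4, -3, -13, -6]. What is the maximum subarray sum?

Using Kadane's algorithm on [7, -14, 3, -12, -4, -3, -13, -6]:

Scanning through the array:
Position 1 (value -14): max_ending_here = -7, max_so_far = 7
Position 2 (value 3): max_ending_here = 3, max_so_far = 7
Position 3 (value -12): max_ending_here = -9, max_so_far = 7
Position 4 (value -4): max_ending_here = -4, max_so_far = 7
Position 5 (value -3): max_ending_here = -3, max_so_far = 7
Position 6 (value -13): max_ending_here = -13, max_so_far = 7
Position 7 (value -6): max_ending_here = -6, max_so_far = 7

Maximum subarray: [7]
Maximum sum: 7

The maximum subarray is [7] with sum 7. This subarray runs from index 0 to index 0.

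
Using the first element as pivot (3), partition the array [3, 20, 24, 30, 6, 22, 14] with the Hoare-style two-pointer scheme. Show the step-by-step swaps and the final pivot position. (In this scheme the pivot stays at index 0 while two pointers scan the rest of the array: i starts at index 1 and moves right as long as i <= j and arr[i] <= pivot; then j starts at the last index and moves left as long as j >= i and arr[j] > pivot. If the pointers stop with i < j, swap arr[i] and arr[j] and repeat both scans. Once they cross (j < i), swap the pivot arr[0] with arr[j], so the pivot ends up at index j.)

Hoare-style two-pointer partition with pivot = 3:

Initial array: [3, 20, 24, 30, 6, 22, 14]

Pointers start at i = 1, j = 6.
i ends at 1, j ends at 0: the pointers have crossed (j < i), so scanning stops.

j = 0, so swapping arr[0] with arr[j] leaves the pivot at position 0: [3, 20, 24, 30, 6, 22, 14]
Pivot position: 0

After partitioning with pivot 3, the array becomes [3, 20, 24, 30, 6, 22, 14]. The pivot is placed at index 0. All elements to the left of the pivot are <= 3, and all elements to the right are > 3.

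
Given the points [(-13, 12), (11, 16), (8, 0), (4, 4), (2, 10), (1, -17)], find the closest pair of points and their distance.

Computing all pairwise distances among 6 points:

d((-13, 12), (11, 16)) = 24.3311
d((-13, 12), (8, 0)) = 24.1868
d((-13, 12), (4, 4)) = 18.7883
d((-13, 12), (2, 10)) = 15.1327
d((-13, 12), (1, -17)) = 32.2025
d((11, 16), (8, 0)) = 16.2788
d((11, 16), (4, 4)) = 13.8924
d((11, 16), (2, 10)) = 10.8167
d((11, 16), (1, -17)) = 34.4819
d((8, 0), (4, 4)) = 5.6569 <-- minimum
d((8, 0), (2, 10)) = 11.6619
d((8, 0), (1, -17)) = 18.3848
d((4, 4), (2, 10)) = 6.3246
d((4, 4), (1, -17)) = 21.2132
d((2, 10), (1, -17)) = 27.0185

Closest pair: (8, 0) and (4, 4) with distance 5.6569

The closest pair is (8, 0) and (4, 4) with Euclidean distance 5.6569. For 6 points, brute-force pairwise comparison is shown above. For large n, the divide-and-conquer algorithm (sort by x, recurse on halves, check the dividing strip) achieves O(n log n).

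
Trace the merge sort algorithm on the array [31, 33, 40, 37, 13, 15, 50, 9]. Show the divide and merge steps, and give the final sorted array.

Merge sort trace:

Split: [31, 33, 40, 37, 13, 15, 50, 9] -> [31, 33, 40, 37] and [13, 15, 50, 9]
  Split: [31, 33, 40, 37] -> [31, 33] and [40, 37]
    Split: [31, 33] -> [31] and [33]
    Merge: [31] + [33] -> [31, 33]
    Split: [40, 37] -> [40] and [37]
    Merge: [40] + [37] -> [37, 40]
  Merge: [31, 33] + [37, 40] -> [31, 33, 37, 40]
  Split: [13, 15, 50, 9] -> [13, 15] and [50, 9]
    Split: [13, 15] -> [13] and [15]
    Merge: [13] + [15] -> [13, 15]
    Split: [50, 9] -> [50] and [9]
    Merge: [50] + [9] -> [9, 50]
  Merge: [13, 15] + [9, 50] -> [9, 13, 15, 50]
Merge: [31, 33, 37, 40] + [9, 13, 15, 50] -> [9, 13, 15, 31, 33, 37, 40, 50]

Final sorted array: [9, 13, 15, 31, 33, 37, 40, 50]

The merge sort proceeds by recursively splitting the array and merging sorted halves.
After all merges, the sorted array is [9, 13, 15, 31, 33, 37, 40, 50].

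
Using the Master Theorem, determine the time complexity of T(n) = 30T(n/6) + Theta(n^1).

Master Theorem for T(n) = 30T(n/6) + O(n^1):

a = 30, b = 6, c = 1
log_b(a) = log_6(30) = 1.8982

Case 1: c = 1 < log_6(30) = 1.8982
T(n) = O(n^(log_6 30))

For T(n) = 30T(n/6) + O(n^1): log_6(30) = 1.8982. This is Case 1 of the Master Theorem (c < log_b(a), work dominated by leaves), giving O(n^(log_6 30)).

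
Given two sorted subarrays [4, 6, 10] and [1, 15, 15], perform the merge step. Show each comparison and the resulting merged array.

Merging process:

Compare 4 vs 1: take 1 from right. Merged: [1]
Compare 4 vs 15: take 4 from left. Merged: [1, 4]
Compare 6 vs 15: take 6 from left. Merged: [1, 4, 6]
Compare 10 vs 15: take 10 from left. Merged: [1, 4, 6, 10]
Append remaining from right: [15, 15]. Merged: [1, 4, 6, 10, 15, 15]

Final merged array: [1, 4, 6, 10, 15, 15]
Total comparisons: 4

The merged array is [1, 4, 6, 10, 15, 15], requiring 4 comparisons. The merge step runs in O(n) time where n is the total number of elements.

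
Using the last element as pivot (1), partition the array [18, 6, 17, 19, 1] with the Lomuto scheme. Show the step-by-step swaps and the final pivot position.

Lomuto partition with pivot = 1:

Initial array: [18, 6, 17, 19, 1]

arr[0]=18 > 1: no swap
arr[1]=6 > 1: no swap
arr[2]=17 > 1: no swap
arr[3]=19 > 1: no swap

Place pivot at position 0: [1, 6, 17, 19, 18]
Pivot position: 0

After partitioning with pivot 1, the array becomes [1, 6, 17, 19, 18]. The pivot is placed at index 0. All elements to the left of the pivot are <= 1, and all elements to the right are > 1.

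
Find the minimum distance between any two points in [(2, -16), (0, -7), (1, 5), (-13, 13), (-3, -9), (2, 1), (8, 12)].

Computing all pairwise distances among 7 points:

d((2, -16), (0, -7)) = 9.2195
d((2, -16), (1, 5)) = 21.0238
d((2, -16), (-13, 13)) = 32.6497
d((2, -16), (-3, -9)) = 8.6023
d((2, -16), (2, 1)) = 17.0
d((2, -16), (8, 12)) = 28.6356
d((0, -7), (1, 5)) = 12.0416
d((0, -7), (-13, 13)) = 23.8537
d((0, -7), (-3, -9)) = 3.6056 <-- minimum
d((0, -7), (2, 1)) = 8.2462
d((0, -7), (8, 12)) = 20.6155
d((1, 5), (-13, 13)) = 16.1245
d((1, 5), (-3, -9)) = 14.5602
d((1, 5), (2, 1)) = 4.1231
d((1, 5), (8, 12)) = 9.8995
d((-13, 13), (-3, -9)) = 24.1661
d((-13, 13), (2, 1)) = 19.2094
d((-13, 13), (8, 12)) = 21.0238
d((-3, -9), (2, 1)) = 11.1803
d((-3, -9), (8, 12)) = 23.7065
d((2, 1), (8, 12)) = 12.53

Closest pair: (0, -7) and (-3, -9) with distance 3.6056

The closest pair is (0, -7) and (-3, -9) with Euclidean distance 3.6056. For 7 points, brute-force pairwise comparison is shown above. For large n, the divide-and-conquer algorithm (sort by x, recurse on halves, check the dividing strip) achieves O(n log n).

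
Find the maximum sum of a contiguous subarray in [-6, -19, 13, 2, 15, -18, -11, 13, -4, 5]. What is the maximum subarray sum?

Using Kadane's algorithm on [-6, -19, 13, 2, 15, -18, -11, 13, -4, 5]:

Scanning through the array:
Position 1 (value -19): max_ending_here = -19, max_so_far = -6
Position 2 (value 13): max_ending_here = 13, max_so_far = 13
Position 3 (value 2): max_ending_here = 15, max_so_far = 15
Position 4 (value 15): max_ending_here = 30, max_so_far = 30
Position 5 (value -18): max_ending_here = 12, max_so_far = 30
Position 6 (value -11): max_ending_here = 1, max_so_far = 30
Position 7 (value 13): max_ending_here = 14, max_so_far = 30
Position 8 (value -4): max_ending_here = 10, max_so_far = 30
Position 9 (value 5): max_ending_here = 15, max_so_far = 30

Maximum subarray: [13, 2, 15]
Maximum sum: 30

The maximum subarray is [13, 2, 15] with sum 30. This subarray runs from index 2 to index 4.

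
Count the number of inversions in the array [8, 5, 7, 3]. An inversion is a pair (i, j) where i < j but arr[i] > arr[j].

Finding inversions in [8, 5, 7, 3]:

(0, 1): arr[0]=8 > arr[1]=5
(0, 2): arr[0]=8 > arr[2]=7
(0, 3): arr[0]=8 > arr[3]=3
(1, 3): arr[1]=5 > arr[3]=3
(2, 3): arr[2]=7 > arr[3]=3

Total inversions: 5

The array has 5 inversion(s): (0,1), (0,2), (0,3), (1,3), (2,3). Each pair (i,j) satisfies i < j and arr[i] > arr[j].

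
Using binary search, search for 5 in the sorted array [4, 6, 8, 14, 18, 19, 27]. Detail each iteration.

Binary search for 5 in [4, 6, 8, 14, 18, 19, 27]:

lo=0, hi=6, mid=3, arr[mid]=14 -> 14 > 5, search left half
lo=0, hi=2, mid=1, arr[mid]=6 -> 6 > 5, search left half
lo=0, hi=0, mid=0, arr[mid]=4 -> 4 < 5, search right half
lo=1 > hi=0, target 5 not found

Binary search determines that 5 is not in the array after 3 comparisons. The search space was exhausted without finding the target.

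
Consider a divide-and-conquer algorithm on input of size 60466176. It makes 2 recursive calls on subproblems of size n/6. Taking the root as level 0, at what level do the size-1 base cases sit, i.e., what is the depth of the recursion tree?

For divide and conquer with division factor 6:

Problem sizes at each level:
Level 0: 60466176
Level 1: 10077696
Level 2: 1679616
Level 3: 279936
Level 4: 46656
Level 5: 7776
Level 6: 1296
Level 7: 216
Level 8: 36
Level 9: 6
Level 10: 1

The root is level 0 and the size-1 base case is level 10 (the tree spans levels 0 through 10, i.e. 11 levels counting the root), so the depth is the number of divisions: log_6(60466176) = 10

The recursion tree depth is log_6(60466176) = 10. At each level, the problem size is divided by 6, so it takes 10 divisions to reduce to a base case of size 1. The algorithm makes 2 recursive calls at each level.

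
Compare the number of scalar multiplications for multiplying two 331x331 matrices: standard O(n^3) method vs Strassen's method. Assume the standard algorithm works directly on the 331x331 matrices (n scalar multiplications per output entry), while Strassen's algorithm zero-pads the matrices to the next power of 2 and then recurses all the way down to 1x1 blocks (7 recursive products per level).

Matrix multiplication for 331x331 matrices:

Strassen's algorithm requires power-of-2 dimensions. Pad 331x331 to 512x512 (next power of 2).

Standard algorithm: 331^3 = 36264691 multiplications
Strassen's algorithm: 7^(log2(512)) = 7^9 = 40353607 multiplications
Difference: 36264691 - 40353607 = -4088916 (Strassen uses MORE here due to padding overhead — for small or just-over-power-of-2 n, padding can outweigh the per-level savings)

Standard: 36264691 multiplications (331^3). Strassen: 40353607 multiplications (7^9, after padding to 512x512). Strassen reduces 8 recursive multiplications to 7 at each level.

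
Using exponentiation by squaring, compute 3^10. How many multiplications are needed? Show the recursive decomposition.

Computing 3^10 by squaring (build up from 3^1; each line after the first costs one multiplication):

3^1 = 3
3^2 = (3^1)^2 = 3^2 = 9
3^4 = (3^2)^2 = 9^2 = 81
3^5 = 3 * 3^4 = 3 * 81 = 243
3^10 = (3^5)^2 = 243^2 = 59049

Result: 59049
Multiplications needed: 4 (4 lines after 3^1)

3^10 = 59049. Using exponentiation by squaring, this requires 4 multiplications. The key idea: if the exponent is even, square the half-power; if odd, multiply by the base once.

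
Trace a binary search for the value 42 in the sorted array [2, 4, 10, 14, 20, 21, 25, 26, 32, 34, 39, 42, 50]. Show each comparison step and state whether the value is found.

Binary search for 42 in [2, 4, 10, 14, 20, 21, 25, 26, 32, 34, 39, 42, 50]:

lo=0, hi=12, mid=6, arr[mid]=25 -> 25 < 42, search right half
lo=7, hi=12, mid=9, arr[mid]=34 -> 34 < 42, search right half
lo=10, hi=12, mid=11, arr[mid]=42 -> Found target at index 11!

Binary search finds 42 at index 11 after 3 comparisons. The search repeatedly halves the search space by comparing with the middle element.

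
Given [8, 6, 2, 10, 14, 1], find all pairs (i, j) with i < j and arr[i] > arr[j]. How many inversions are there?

Finding inversions in [8, 6, 2, 10, 14, 1]:

(0, 1): arr[0]=8 > arr[1]=6
(0, 2): arr[0]=8 > arr[2]=2
(0, 5): arr[0]=8 > arr[5]=1
(1, 2): arr[1]=6 > arr[2]=2
(1, 5): arr[1]=6 > arr[5]=1
(2, 5): arr[2]=2 > arr[5]=1
(3, 5): arr[3]=10 > arr[5]=1
(4, 5): arr[4]=14 > arr[5]=1

Total inversions: 8

The array has 8 inversion(s): (0,1), (0,2), (0,5), (1,2), (1,5), (2,5), (3,5), (4,5). Each pair (i,j) satisfies i < j and arr[i] > arr[j].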